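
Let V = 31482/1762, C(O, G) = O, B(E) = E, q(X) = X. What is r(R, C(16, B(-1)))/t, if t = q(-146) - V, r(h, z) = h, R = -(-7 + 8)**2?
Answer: 881/144367 ≈ 0.0061025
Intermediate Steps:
R = -1 (R = -1*1**2 = -1*1 = -1)
V = 15741/881 (V = 31482*(1/1762) = 15741/881 ≈ 17.867)
t = -144367/881 (t = -146 - 1*15741/881 = -146 - 15741/881 = -144367/881 ≈ -163.87)
r(R, C(16, B(-1)))/t = -1/(-144367/881) = -1*(-881/144367) = 881/144367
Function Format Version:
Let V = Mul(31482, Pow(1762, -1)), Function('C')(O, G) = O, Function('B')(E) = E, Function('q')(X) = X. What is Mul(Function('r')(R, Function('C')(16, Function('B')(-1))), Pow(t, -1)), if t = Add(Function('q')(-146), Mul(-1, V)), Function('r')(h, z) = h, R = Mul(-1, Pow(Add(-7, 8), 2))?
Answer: Rational(881, 144367) ≈ 0.0061025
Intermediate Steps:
R = -1 (R = Mul(-1, Pow(1, 2)) = Mul(-1, 1) = -1)
V = Rational(15741, 881) (V = Mul(31482, Rational(1, 1762)) = Rational(15741, 881) ≈ 17.867)
t = Rational(-144367, 881) (t = Add(-146, Mul(-1, Rational(15741, 881))) = Add(-146, Rational(-15741, 881)) = Rational(-144367, 881) ≈ -163.87)
Mul(Function('r')(R, Function('C')(16, Function('B')(-1))), Pow(t, -1)) = Mul(-1, Pow(Rational(-144367, 881), -1)) = Mul(-1, Rational(-881, 144367)) = Rational(881, 144367)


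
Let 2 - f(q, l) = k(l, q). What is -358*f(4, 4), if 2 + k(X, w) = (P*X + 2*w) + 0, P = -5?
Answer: -5728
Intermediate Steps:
k(X, w) = -2 - 5*X + 2*w (k(X, w) = -2 + ((-5*X + 2*w) + 0) = -2 + (-5*X + 2*w) = -2 - 5*X + 2*w)
f(q, l) = 4 - 2*q + 5*l (f(q, l) = 2 - (-2 - 5*l + 2*q) = 2 + (2 - 2*q + 5*l) = 4 - 2*q + 5*l)
-358*f(4, 4) = -358*(4 - 2*4 + 5*4) = -358*(4 - 8 + 20) = -358*16 = -5728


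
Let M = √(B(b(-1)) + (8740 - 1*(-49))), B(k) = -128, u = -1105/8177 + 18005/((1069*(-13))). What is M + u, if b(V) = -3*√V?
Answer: -56590/39553 + √8661 ≈ 91.634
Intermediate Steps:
u = -56590/39553 (u = -1105*1/8177 + 18005/(-13897) = -5/37 + 18005*(-1/13897) = -5/37 - 1385/1069 = -56590/39553 ≈ -1.4307)
M = √8661 (M = √(-128 + (8740 - 1*(-49))) = √(-128 + (8740 + 49)) = √(-128 + 8789) = √8661 ≈ 93.064)
M + u = √8661 - 56590/39553 = -56590/39553 + √8661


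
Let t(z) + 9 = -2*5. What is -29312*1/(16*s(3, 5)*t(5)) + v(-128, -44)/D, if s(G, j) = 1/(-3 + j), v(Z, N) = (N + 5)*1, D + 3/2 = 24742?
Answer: 181296902/940139 ≈ 192.84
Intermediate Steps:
D = 49481/2 (D = -3/2 + 24742 = 49481/2 ≈ 24741.)
v(Z, N) = 5 + N (v(Z, N) = (5 + N)*1 = 5 + N)
t(z) = -19 (t(z) = -9 - 2*5 = -9 - 10 = -19)
-29312*1/(16*s(3, 5)*t(5)) + v(-128, -44)/D = -29312/((16/(-3 + 5))*(-19)) + (5 - 44)/(49481/2) = -29312/((16/2)*(-19)) - 39*2/49481 = -29312/((16*(1/2))*(-19)) - 78/49481 = -29312/(8*(-19)) - 78/49481 = -29312/(-152) - 78/49481 = -29312*(-1/152) - 78/49481 = 3664/19 - 78/49481 = 181296902/940139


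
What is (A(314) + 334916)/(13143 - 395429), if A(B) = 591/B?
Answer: -105164215/120037804 ≈ -0.87609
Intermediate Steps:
(A(314) + 334916)/(13143 - 395429) = (591/314 + 334916)/(13143 - 395429) = (591*(1/314) + 334916)/(-382286) = (591/314 + 334916)*(-1/382286) = (105164215/314)*(-1/382286) = -105164215/120037804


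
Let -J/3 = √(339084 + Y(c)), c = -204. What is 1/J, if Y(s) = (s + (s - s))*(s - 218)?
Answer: -√106293/637758 ≈ -0.00051121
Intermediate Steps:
Y(s) = s*(-218 + s) (Y(s) = (s + 0)*(-218 + s) = s*(-218 + s))
J = -6*√106293 (J = -3*√(339084 - 204*(-218 - 204)) = -3*√(339084 - 204*(-422)) = -3*√(339084 + 86088) = -6*√106293 ≈ -1956.2)
1/J = 1/(-6*√106293) = -√106293/637758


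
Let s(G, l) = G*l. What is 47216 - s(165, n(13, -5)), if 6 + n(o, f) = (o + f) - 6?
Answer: 47876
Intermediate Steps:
n(o, f) = -12 + f + o (n(o, f) = -6 + ((o + f) - 6) = -6 + ((f + o) - 6) = -6 + (-6 + f + o) = -12 + f + o)
47216 - s(165, n(13, -5)) = 47216 - 165*(-12 - 5 + 13) = 47216 - 165*(-4) = 47216 - 1*(-660) = 47216 + 660 = 47876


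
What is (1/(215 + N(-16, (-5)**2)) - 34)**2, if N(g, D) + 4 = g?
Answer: 43943641/38025 ≈ 1155.7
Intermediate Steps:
N(g, D) = -4 + g
(1/(215 + N(-16, (-5)**2)) - 34)**2 = (1/(215 + (-4 - 16)) - 34)**2 = (1/(215 - 20) - 34)**2 = (1/195 - 34)**2 = (-6629/195)**2 = 43943641/38025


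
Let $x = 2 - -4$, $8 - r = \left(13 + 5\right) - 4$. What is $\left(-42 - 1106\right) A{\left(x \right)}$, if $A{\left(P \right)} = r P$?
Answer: $41328$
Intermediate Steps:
$r = -6$ ($r = 8 - \left(\left(13 + 5\right) - 4\right) = 8 - \left(18 - 4\right) = 8 - 14 = -6$)
$x = 6$ ($x = 2 + 4 = 6$)
$A{\left(P \right)} = - 6 P$
$\left(-42 - 1106\right) A{\left(x \right)} = \left(-42 - 1106\right) \left(\left(-6\right) 6\right) = \left(-1148\right) \left(-36\right) = 41328$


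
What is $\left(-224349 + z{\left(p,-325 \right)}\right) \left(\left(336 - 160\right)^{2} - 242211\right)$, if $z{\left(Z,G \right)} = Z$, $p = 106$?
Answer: $47367970105$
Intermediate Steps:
$\left(-224349 + z{\left(p,-325 \right)}\right) \left(\left(336 - 160\right)^{2} - 242211\right) = \left(-224349 + 106\right) \left(\left(336 - 160\right)^{2} - 242211\right) = - 224243 \left(176^{2} - 242211\right) = - 224243 \left(30976 - 242211\right) = \left(-224243\right) \left(-211235\right) = 47367970105$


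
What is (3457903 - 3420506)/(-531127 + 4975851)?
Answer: 37397/4444724 ≈ 0.0084138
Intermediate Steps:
(3457903 - 3420506)/(-531127 + 4975851) = 37397/4444724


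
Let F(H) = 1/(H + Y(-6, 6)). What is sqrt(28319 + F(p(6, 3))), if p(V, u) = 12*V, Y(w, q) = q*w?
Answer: sqrt(1019485)/6 ≈ 168.28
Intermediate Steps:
F(H) = 1/(-36 + H) (F(H) = 1/(H + 6*(-6)) = 1/(H - 36) = 1/(-36 + H))
sqrt(28319 + F(p(6, 3))) = sqrt(28319 + 1/(-36 + 12*6)) = sqrt(28319 + 1/(-36 + 72)) = sqrt(28319 + 1/36) = sqrt(1019485/36) = sqrt(1019485)/6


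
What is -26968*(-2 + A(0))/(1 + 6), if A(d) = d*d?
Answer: 53936/7 ≈ 7705.1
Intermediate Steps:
A(d) = d**2
-26968*(-2 + A(0))/(1 + 6) = -26968*(-2 + 0**2)/(1 + 6) = -26968*(-2 + 0)/7 = -(-53936)/7 = -26968*(-2/7) = 53936/7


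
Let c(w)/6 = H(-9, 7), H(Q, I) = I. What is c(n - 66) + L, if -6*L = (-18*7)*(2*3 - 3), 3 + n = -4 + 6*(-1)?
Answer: 105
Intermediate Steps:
n = -13 (n = -3 + (-4 + 6*(-1)) = -3 + (-4 - 6) = -3 - 10 = -13)
c(w) = 42 (c(w) = 6*7 = 42)
L = 63 (L = -(-18*7)*(2*3 - 3)/6 = -(-21)*(6 - 3) = -(-21)*3 = -⅙*(-378) = 63)
c(n - 66) + L = 42 + 63 = 105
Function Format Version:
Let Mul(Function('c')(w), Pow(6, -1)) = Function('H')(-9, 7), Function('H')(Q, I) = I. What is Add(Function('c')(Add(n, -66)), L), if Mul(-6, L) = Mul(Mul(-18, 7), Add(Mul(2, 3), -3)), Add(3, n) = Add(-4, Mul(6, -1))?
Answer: 105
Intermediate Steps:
n = -13 (n = Add(-3, Add(-4, Mul(6, -1))) = Add(-3, Add(-4, -6)) = Add(-3, -10) = -13)
Function('c')(w) = 42 (Function('c')(w) = Mul(6, 7) = 42)
L = 63 (L = Mul(Rational(-1, 6), Mul(Mul(-18, 7), Add(Mul(2, 3), -3))) = Mul(Rational(-1, 6), Mul(-126, Add(6, -3))) = Mul(Rational(-1, 6), Mul(-126, 3)) = Mul(Rational(-1, 6), -378) = 63)
Add(Function('c')(Add(n, -66)), L) = Add(42, 63) = 105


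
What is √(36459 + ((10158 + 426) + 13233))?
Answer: 2*√15069 ≈ 245.51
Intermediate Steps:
√(36459 + ((10158 + 426) + 13233)) = √(36459 + (10584 + 13233)) = √(36459 + 23817) = √60276 = 2*√15069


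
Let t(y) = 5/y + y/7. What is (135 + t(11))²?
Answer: 111323601/5929 ≈ 18776.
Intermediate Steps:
t(y) = 5/y + y/7 (t(y) = 5/y + y*(⅐) = 5/y + y/7)
(135 + t(11))² = (135 + (5/11 + (⅐)*11))² = (135 + (5*(1/11) + 11/7))² = (135 + (5/11 + 11/7))² = (135 + 156/77)² = (10551/77)² = 111323601/5929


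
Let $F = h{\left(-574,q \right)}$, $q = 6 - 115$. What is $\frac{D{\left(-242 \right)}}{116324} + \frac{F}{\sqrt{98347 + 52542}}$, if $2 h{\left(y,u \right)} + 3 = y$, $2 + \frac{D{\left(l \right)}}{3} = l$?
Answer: $- \frac{183}{29081} - \frac{577 \sqrt{150889}}{301778} \approx -0.749$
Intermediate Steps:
$D{\left(l \right)} = -6 + 3 l$
$q = -109$
$h{\left(y,u \right)} = - \frac{3}{2} + \frac{y}{2}$
$F = - \frac{577}{2}$ ($F = - \frac{3}{2} + \frac{1}{2} \left(-574\right) = - \frac{3}{2} - 287 = - \frac{577}{2} \approx -288.5$)
$\frac{D{\left(-242 \right)}}{116324} + \frac{F}{\sqrt{98347 + 52542}} = \frac{-6 + 3 \left(-242\right)}{116324} - \frac{577}{2 \sqrt{98347 + 52542}} = \left(-6 - 726\right) \frac{1}{116324} - \frac{577}{2 \sqrt{150889}} = \left(-732\right) \frac{1}{116324} - \frac{577 \frac{\sqrt{150889}}{150889}}{2} = - \frac{183}{29081} - \frac{577 \sqrt{150889}}{301778}$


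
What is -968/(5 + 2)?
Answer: -968/7 ≈ -138.29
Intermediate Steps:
-968/(5 + 2) = -968/7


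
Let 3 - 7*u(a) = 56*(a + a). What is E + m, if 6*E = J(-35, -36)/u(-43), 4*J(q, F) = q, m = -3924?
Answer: -453834389/115656 ≈ -3924.0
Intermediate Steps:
u(a) = 3/7 - 16*a (u(a) = 3/7 - 8*(a + a) = 3/7 - 8*2*a = 3/7 - 16*a)
J(q, F) = q/4
E = -245/115656 (E = (((¼)*(-35))/(3/7 - 16*(-43)))/6 = (-35/(4*(3/7 + 688)))/6 = (-35/(4*4819/7))/6 = (-35/4*7/4819)/6 = (⅙)*(-245/19276) = -245/115656 ≈ -0.0021183)
E + m = -245/115656 - 3924 = -453834389/115656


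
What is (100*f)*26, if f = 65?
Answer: 169000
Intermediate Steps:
(100*f)*26 = (100*65)*26 = 6500*26 = 169000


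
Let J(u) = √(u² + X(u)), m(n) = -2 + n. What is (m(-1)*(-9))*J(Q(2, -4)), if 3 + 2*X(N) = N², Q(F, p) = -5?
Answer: 162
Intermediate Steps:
X(N) = -3/2 + N²/2
J(u) = √(-3/2 + 3*u²/2) (J(u) = √(u² + (-3/2 + u²/2)) = √(-3/2 + 3*u²/2))
(m(-1)*(-9))*J(Q(2, -4)) = ((-2 - 1)*(-9))*(√(-6 + 6*(-5)²)/2) = (-3*(-9))*(√(-6 + 6*25)/2) = 27*(√(-6 + 150)/2) = 27*(√144/2) = 27*((½)*12) = 27*6 = 162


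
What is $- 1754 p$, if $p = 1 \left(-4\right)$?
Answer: $7016$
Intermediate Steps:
$p = -4$
$- 1754 p = \left(-1754\right) \left(-4\right) = 7016$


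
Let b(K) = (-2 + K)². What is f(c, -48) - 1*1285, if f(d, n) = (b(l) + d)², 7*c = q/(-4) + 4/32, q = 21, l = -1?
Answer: -3815391/3136 ≈ -1216.6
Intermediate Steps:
c = -41/56 (c = (21/(-4) + 4/32)/7 = (21*(-¼) + 4*(1/32))/7 = (-21/4 + ⅛)/7 = (⅐)*(-41/8) = -41/56 ≈ -0.73214)
f(d, n) = (9 + d)² (f(d, n) = ((-2 - 1)² + d)² = ((-3)² + d)² = (9 + d)²)
f(c, -48) - 1*1285 = (9 - 41/56)² - 1*1285 = (463/56)² - 1285 = 214369/3136 - 1285 = -3815391/3136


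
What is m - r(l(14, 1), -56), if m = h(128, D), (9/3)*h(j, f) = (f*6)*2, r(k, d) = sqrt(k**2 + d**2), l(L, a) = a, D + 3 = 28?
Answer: 100 - sqrt(3137) ≈ 43.991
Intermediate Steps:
D = 25 (D = -3 + 28 = 25)
r(k, d) = sqrt(d**2 + k**2)
h(j, f) = 4*f (h(j, f) = ((f*6)*2)/3 = ((6*f)*2)/3 = (12*f)/3 = 4*f)
m = 100 (m = 4*25 = 100)
m - r(l(14, 1), -56) = 100 - sqrt((-56)**2 + 1**2) = 100 - sqrt(3136 + 1) = 100 - sqrt(3137)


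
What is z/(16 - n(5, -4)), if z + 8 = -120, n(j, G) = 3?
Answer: -128/13 ≈ -9.8462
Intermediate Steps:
z = -128 (z = -8 - 120 = -128)
z/(16 - n(5, -4)) = -128/(16 - 1*3) = -128/(16 - 3) = -128/13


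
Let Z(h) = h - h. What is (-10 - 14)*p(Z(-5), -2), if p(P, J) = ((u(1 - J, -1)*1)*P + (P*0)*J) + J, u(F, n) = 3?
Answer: 48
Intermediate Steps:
Z(h) = 0
p(P, J) = J + 3*P (p(P, J) = ((3*1)*P + (P*0)*J) + J = (3*P + 0*J) + J = (3*P + 0) + J = 3*P + J = J + 3*P)
(-10 - 14)*p(Z(-5), -2) = (-10 - 14)*(-2 + 3*0) = -24*(-2 + 0) = -24*(-2) = 48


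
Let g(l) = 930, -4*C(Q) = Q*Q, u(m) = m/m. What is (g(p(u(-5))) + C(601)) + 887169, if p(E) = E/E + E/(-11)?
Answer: 3191195/4 ≈ 7.9780e+5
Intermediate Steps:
u(m) = 1
C(Q) = -Q²/4 (C(Q) = -Q*Q/4 = -Q²/4)
p(E) = 1 - E/11 (p(E) = 1 + E*(-1/11) = 1 - E/11)
(g(p(u(-5))) + C(601)) + 887169 = (930 - ¼*601²) + 887169 = (930 - ¼*361201) + 887169 = (930 - 361201/4) + 887169 = -357481/4 + 887169 = 3191195/4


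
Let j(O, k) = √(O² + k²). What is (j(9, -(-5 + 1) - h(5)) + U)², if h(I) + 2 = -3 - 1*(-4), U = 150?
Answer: (150 + √106)² ≈ 25695.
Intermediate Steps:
h(I) = -1 (h(I) = -2 + (-3 - 1*(-4)) = -2 + (-3 + 4) = -2 + 1 = -1)
(j(9, -(-5 + 1) - h(5)) + U)² = (√(9² + (-(-5 + 1) - 1*(-1))²) + 150)² = (√(81 + (-1*(-4) + 1)²) + 150)² = (√(81 + (4 + 1)²) + 150)² = (√(81 + 5²) + 150)² = (√(81 + 25) + 150)² = (√106 + 150)² = (150 + √106)²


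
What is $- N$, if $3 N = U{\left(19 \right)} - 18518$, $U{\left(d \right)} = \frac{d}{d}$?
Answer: $\frac{18517}{3} \approx 6172.3$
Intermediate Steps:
$U{\left(d \right)} = 1$
$N = - \frac{18517}{3}$ ($N = \frac{1 - 18518}{3} = \frac{1}{3} \left(-18517\right) = - \frac{18517}{3} \approx -6172.3$)
$- N = \left(-1\right) \left(- \frac{18517}{3}\right) = \frac{18517}{3}$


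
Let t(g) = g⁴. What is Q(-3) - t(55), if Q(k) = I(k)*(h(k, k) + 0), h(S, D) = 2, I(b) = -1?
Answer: -9150627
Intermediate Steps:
Q(k) = -2 (Q(k) = -(2 + 0) = -1*2 = -2)
Q(-3) - t(55) = -2 - 1*55⁴ = -2 - 1*9150625 = -2 - 9150625 = -9150627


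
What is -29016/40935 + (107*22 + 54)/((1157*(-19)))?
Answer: -245476736/299958035 ≈ -0.81837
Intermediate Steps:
-29016/40935 + (107*22 + 54)/((1157*(-19))) = -29016*1/40935 + (2354 + 54)/(-21983) = -9672/13645 + 2408*(-1/21983) = -9672/13645 - 2408/21983 = -245476736/299958035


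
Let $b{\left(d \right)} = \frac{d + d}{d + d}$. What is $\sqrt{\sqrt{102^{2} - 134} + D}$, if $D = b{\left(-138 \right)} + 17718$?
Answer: $\sqrt{17719 + \sqrt{10270}} \approx 133.49$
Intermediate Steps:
$b{\left(d \right)} = 1$ ($b{\left(d \right)} = \frac{2 d}{2 d} = 2 d \frac{1}{2 d} = 1$)
$D = 17719$ ($D = 1 + 17718 = 17719$)
$\sqrt{\sqrt{102^{2} - 134} + D} = \sqrt{\sqrt{102^{2} - 134} + 17719} = \sqrt{\sqrt{10404 - 134} + 17719} = \sqrt{\sqrt{10270} + 17719} = \sqrt{17719 + \sqrt{10270}}$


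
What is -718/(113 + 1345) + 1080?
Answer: 786961/729 ≈ 1079.5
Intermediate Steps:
-718/(113 + 1345) + 1080 = -718/1458 + 1080 = (1/1458)*(-718) + 1080 = -359/729 + 1080 = 786961/729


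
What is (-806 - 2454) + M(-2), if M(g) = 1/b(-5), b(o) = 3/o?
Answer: -9785/3 ≈ -3261.7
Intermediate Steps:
M(g) = -5/3 (M(g) = 1/(3/(-5)) = 1/(3*(-⅕)) = 1/(-⅗) = -5/3)
(-806 - 2454) + M(-2) = (-806 - 2454) - 5/3 = -3260 - 5/3 = -9785/3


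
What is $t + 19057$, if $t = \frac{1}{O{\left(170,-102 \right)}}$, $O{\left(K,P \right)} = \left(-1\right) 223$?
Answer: $\frac{4249710}{223} \approx 19057.0$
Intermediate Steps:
$O{\left(K,P \right)} = -223$
$t = - \frac{1}{223}$ ($t = \frac{1}{-223} = - \frac{1}{223} \approx -0.0044843$)
$t + 19057 = - \frac{1}{223} + 19057 = \frac{4249710}{223}$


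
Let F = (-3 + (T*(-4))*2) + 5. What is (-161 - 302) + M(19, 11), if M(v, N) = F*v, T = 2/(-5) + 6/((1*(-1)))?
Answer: 2739/5 ≈ 547.80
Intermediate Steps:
T = -32/5 (T = 2*(-⅕) + 6/(-1) = -⅖ + 6*(-1) = -⅖ - 6 = -32/5 ≈ -6.4000)
F = 266/5 (F = (-3 - 32/5*(-4)*2) + 5 = (-3 + (128/5)*2) + 5 = (-3 + 256/5) + 5 = 241/5 + 5 = 266/5 ≈ 53.200)
M(v, N) = 266*v/5
(-161 - 302) + M(19, 11) = (-161 - 302) + (266/5)*19 = -463 + 5054/5 = 2739/5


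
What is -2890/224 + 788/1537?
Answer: -2132709/172144 ≈ -12.389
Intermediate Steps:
-2890/224 + 788/1537 = -2890*1/224 + 788*(1/1537) = -1445/112 + 788/1537 = -2132709/172144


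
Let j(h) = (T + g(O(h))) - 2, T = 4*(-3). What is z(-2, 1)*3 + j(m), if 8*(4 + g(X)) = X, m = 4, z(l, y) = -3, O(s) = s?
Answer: -53/2 ≈ -26.500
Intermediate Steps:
T = -12
g(X) = -4 + X/8
j(h) = -18 + h/8 (j(h) = (-12 + (-4 + h/8)) - 2 = (-16 + h/8) - 2 = -18 + h/8)
z(-2, 1)*3 + j(m) = -3*3 + (-18 + (⅛)*4) = -9 + (-18 + ½) = -9 - 35/2 = -53/2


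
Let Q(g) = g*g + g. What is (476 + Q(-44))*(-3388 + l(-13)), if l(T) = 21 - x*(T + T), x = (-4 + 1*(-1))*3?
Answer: -8896576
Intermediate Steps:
x = -15 (x = (-4 - 1)*3 = -5*3 = -15)
l(T) = 21 + 30*T (l(T) = 21 - (-15)*(T + T) = 21 - (-15)*2*T = 21 - (-30)*T = 21 + 30*T)
Q(g) = g + g**2 (Q(g) = g**2 + g = g + g**2)
(476 + Q(-44))*(-3388 + l(-13)) = (476 - 44*(1 - 44))*(-3388 + (21 + 30*(-13))) = (476 - 44*(-43))*(-3388 + (21 - 390)) = (476 + 1892)*(-3388 - 369) = 2368*(-3757) = -8896576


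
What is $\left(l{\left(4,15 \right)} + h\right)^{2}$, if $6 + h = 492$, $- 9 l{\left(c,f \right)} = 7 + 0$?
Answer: $\frac{19070689}{81} \approx 2.3544 \cdot 10^{5}$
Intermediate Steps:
$l{\left(c,f \right)} = - \frac{7}{9}$ ($l{\left(c,f \right)} = - \frac{7 + 0}{9} = \left(- \frac{1}{9}\right) 7 = - \frac{7}{9}$)
$h = 486$ ($h = -6 + 492 = 486$)
$\left(l{\left(4,15 \right)} + h\right)^{2} = \left(- \frac{7}{9} + 486\right)^{2} = \left(\frac{4367}{9}\right)^{2} = \frac{19070689}{81}$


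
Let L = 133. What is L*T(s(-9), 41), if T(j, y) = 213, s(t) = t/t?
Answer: 28329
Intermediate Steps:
s(t) = 1
L*T(s(-9), 41) = 133*213 = 28329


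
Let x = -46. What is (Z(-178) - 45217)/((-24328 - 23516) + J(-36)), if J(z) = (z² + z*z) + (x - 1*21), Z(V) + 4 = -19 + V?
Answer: 45418/45319 ≈ 1.0022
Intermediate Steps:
Z(V) = -23 + V (Z(V) = -4 + (-19 + V) = -23 + V)
J(z) = -67 + 2*z² (J(z) = (z² + z*z) + (-46 - 1*21) = (z² + z²) + (-46 - 21) = 2*z² - 67 = -67 + 2*z²)
(Z(-178) - 45217)/((-24328 - 23516) + J(-36)) = ((-23 - 178) - 45217)/((-24328 - 23516) + (-67 + 2*(-36)²)) = (-201 - 45217)/(-47844 + (-67 + 2*1296)) = -45418/(-47844 + (-67 + 2592)) = -45418/(-47844 + 2525) = -45418/(-45319) = -45418*(-1/45319) = 45418/45319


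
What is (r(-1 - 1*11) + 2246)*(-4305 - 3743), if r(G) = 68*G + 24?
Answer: -11701792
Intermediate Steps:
r(G) = 24 + 68*G
(r(-1 - 1*11) + 2246)*(-4305 - 3743) = ((24 + 68*(-1 - 1*11)) + 2246)*(-4305 - 3743) = ((24 + 68*(-1 - 11)) + 2246)*(-8048) = ((24 + 68*(-12)) + 2246)*(-8048) = ((24 - 816) + 2246)*(-8048) = (-792 + 2246)*(-8048) = 1454*(-8048) = -11701792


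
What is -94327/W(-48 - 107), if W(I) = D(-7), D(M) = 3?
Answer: -94327/3 ≈ -31442.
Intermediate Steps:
W(I) = 3
-94327/W(-48 - 107) = -94327/3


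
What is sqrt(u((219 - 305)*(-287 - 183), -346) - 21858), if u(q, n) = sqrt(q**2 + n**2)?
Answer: sqrt(-21858 + 2*sqrt(408474029)) ≈ 136.25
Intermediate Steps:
u(q, n) = sqrt(n**2 + q**2)
sqrt(u((219 - 305)*(-287 - 183), -346) - 21858) = sqrt(sqrt((-346)**2 + ((219 - 305)*(-287 - 183))**2) - 21858) = sqrt(sqrt(119716 + (-86*(-470))**2) - 21858) = sqrt(sqrt(119716 + 40420**2) - 21858) = sqrt(sqrt(119716 + 1633776400) - 21858) = sqrt(sqrt(1633896116) - 21858) = sqrt(2*sqrt(408474029) - 21858) = sqrt(-21858 + 2*sqrt(408474029))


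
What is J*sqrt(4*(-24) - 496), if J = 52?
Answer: 208*I*sqrt(37) ≈ 1265.2*I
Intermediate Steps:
J*sqrt(4*(-24) - 496) = 52*sqrt(4*(-24) - 496) = 52*sqrt(-96 - 496) = 52*sqrt(-592) = 52*(4*I*sqrt(37)) = 208*I*sqrt(37)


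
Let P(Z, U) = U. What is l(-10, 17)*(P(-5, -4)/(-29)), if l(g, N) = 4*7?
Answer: 112/29 ≈ 3.8621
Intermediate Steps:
l(g, N) = 28
l(-10, 17)*(P(-5, -4)/(-29)) = 28*(-4/(-29)) = 28*(-4*(-1/29)) = 28*(4/29) = 112/29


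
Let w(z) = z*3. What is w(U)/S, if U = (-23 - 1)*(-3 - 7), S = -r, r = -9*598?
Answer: 40/299 ≈ 0.13378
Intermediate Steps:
r = -5382
S = 5382 (S = -1*(-5382) = 5382)
U = 240 (U = -24*(-10) = 240)
w(z) = 3*z
w(U)/S = (3*240)/5382 = 720*(1/5382) = 40/299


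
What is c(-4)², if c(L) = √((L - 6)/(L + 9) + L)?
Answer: -6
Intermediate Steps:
c(L) = √(L + (-6 + L)/(9 + L)) (c(L) = √((-6 + L)/(9 + L) + L) = √(L + (-6 + L)/(9 + L)))
c(-4)² = (√((-6 - 4 - 4*(9 - 4))/(9 - 4)))² = (√((-6 - 4 - 4*5)/5))² = (√((-6 - 4 - 20)/5))² = (√((⅕)*(-30)))² = (√(-6))² = (I*√6)² = -6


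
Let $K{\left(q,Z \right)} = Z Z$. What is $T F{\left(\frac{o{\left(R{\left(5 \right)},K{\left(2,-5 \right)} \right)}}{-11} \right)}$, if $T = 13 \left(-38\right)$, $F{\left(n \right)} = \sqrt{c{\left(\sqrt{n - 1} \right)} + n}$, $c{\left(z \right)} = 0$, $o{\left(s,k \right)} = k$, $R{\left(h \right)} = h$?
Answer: $- \frac{2470 i \sqrt{11}}{11} \approx - 744.73 i$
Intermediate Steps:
$K{\left(q,Z \right)} = Z^{2}$
$F{\left(n \right)} = \sqrt{n}$ ($F{\left(n \right)} = \sqrt{0 + n} = \sqrt{n}$)
$T = -494$
$T F{\left(\frac{o{\left(R{\left(5 \right)},K{\left(2,-5 \right)} \right)}}{-11} \right)} = - 494 \sqrt{\frac{\left(-5\right)^{2}}{-11}} = - 494 \sqrt{25 \left(- \frac{1}{11}\right)} = - 494 \sqrt{- \frac{25}{11}} = - 494 \frac{5 i \sqrt{11}}{11} = - \frac{2470 i \sqrt{11}}{11}$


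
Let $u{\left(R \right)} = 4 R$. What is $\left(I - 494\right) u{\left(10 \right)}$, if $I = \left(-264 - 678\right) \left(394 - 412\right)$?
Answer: $658480$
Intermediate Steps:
$I = 16956$ ($I = \left(-942\right) \left(-18\right) = 16956$)
$\left(I - 494\right) u{\left(10 \right)} = \left(16956 - 494\right) 4 \cdot 10 = 16462 \cdot 40 = 658480$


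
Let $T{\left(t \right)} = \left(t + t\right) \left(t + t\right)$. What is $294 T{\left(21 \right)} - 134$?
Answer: $518482$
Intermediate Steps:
$T{\left(t \right)} = 4 t^{2}$ ($T{\left(t \right)} = 2 t 2 t = 4 t^{2}$)
$294 T{\left(21 \right)} - 134 = 294 \cdot 4 \cdot 21^{2} - 134 = 294 \cdot 4 \cdot 441 - 134 = 294 \cdot 1764 - 134 = 518616 - 134 = 518482$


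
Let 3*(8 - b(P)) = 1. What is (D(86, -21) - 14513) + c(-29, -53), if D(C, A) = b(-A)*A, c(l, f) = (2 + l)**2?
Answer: -13945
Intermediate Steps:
b(P) = 23/3 (b(P) = 8 - 1/3*1 = 8 - 1/3 = 23/3)
D(C, A) = 23*A/3
(D(86, -21) - 14513) + c(-29, -53) = ((23/3)*(-21) - 14513) + (2 - 29)**2 = (-161 - 14513) + (-27)**2 = -14674 + 729 = -13945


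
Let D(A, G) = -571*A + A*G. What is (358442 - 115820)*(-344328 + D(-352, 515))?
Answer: -78758983152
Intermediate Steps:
(358442 - 115820)*(-344328 + D(-352, 515)) = (358442 - 115820)*(-344328 - 352*(-571 + 515)) = 242622*(-344328 - 352*(-56)) = 242622*(-344328 + 19712) = 242622*(-324616) = -78758983152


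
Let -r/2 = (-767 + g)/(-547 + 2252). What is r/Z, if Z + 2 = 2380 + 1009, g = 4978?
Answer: -8422/5774835 ≈ -0.0014584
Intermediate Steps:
r = -8422/1705 (r = -2*(-767 + 4978)/(-547 + 2252) = -8422/1705 ≈ -4.9396)
Z = 3387 (Z = -2 + (2380 + 1009) = -2 + 3389 = 3387)
r/Z = -8422/1705/3387 = -8422/1705*1/3387 = -8422/5774835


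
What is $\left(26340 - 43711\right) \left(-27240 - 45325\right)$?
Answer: $1260526615$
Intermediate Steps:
$\left(26340 - 43711\right) \left(-27240 - 45325\right) = \left(-17371\right) \left(-72565\right) = 1260526615$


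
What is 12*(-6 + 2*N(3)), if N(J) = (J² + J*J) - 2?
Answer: 312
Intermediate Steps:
N(J) = -2 + 2*J² (N(J) = (J² + J²) - 2 = 2*J² - 2 = -2 + 2*J²)
12*(-6 + 2*N(3)) = 12*(-6 + 2*(-2 + 2*3²)) = 12*(-6 + 2*(-2 + 2*9)) = 12*(-6 + 2*(-2 + 18)) = 12*(-6 + 2*16) = 12*(-6 + 32) = 12*26 = 312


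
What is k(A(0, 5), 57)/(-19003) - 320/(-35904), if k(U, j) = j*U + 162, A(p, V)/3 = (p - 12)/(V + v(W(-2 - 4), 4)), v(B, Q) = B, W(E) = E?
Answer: -1147039/10660683 ≈ -0.10760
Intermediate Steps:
A(p, V) = 3*(-12 + p)/(-6 + V) (A(p, V) = 3*((p - 12)/(V + (-2 - 4))) = 3*((-12 + p)/(V - 6)) = 3*((-12 + p)/(-6 + V)) = 3*(-12 + p)/(-6 + V))
k(U, j) = 162 + U*j (k(U, j) = U*j + 162 = 162 + U*j)
k(A(0, 5), 57)/(-19003) - 320/(-35904) = (162 + (3*(-12 + 0)/(-6 + 5))*57)/(-19003) - 320/(-35904) = (162 + (3*(-12)/(-1))*57)*(-1/19003) - 320*(-1/35904) = (162 + (3*(-1)*(-12))*57)*(-1/19003) + 5/561 = (162 + 36*57)*(-1/19003) + 5/561 = (162 + 2052)*(-1/19003) + 5/561 = 2214*(-1/19003) + 5/561 = -2214/19003 + 5/561 = -1147039/10660683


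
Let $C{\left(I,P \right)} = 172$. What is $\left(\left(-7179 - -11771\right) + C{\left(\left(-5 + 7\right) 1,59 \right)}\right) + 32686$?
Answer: $37450$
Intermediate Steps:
$\left(\left(-7179 - -11771\right) + C{\left(\left(-5 + 7\right) 1,59 \right)}\right) + 32686 = \left(\left(-7179 - -11771\right) + 172\right) + 32686 = \left(\left(-7179 + 11771\right) + 172\right) + 32686 = \left(4592 + 172\right) + 32686 = 4764 + 32686 = 37450$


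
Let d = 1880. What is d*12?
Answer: 22560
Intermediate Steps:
d*12 = 1880*12 = 22560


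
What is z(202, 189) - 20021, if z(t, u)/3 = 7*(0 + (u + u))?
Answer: -12083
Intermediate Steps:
z(t, u) = 42*u (z(t, u) = 3*(7*(0 + (u + u))) = 3*(7*(0 + 2*u)) = 3*(7*(2*u)) = 3*(14*u) = 42*u)
z(202, 189) - 20021 = 42*189 - 20021 = 7938 - 20021 = -12083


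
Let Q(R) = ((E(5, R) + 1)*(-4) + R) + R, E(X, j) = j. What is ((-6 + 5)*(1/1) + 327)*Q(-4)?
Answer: 1304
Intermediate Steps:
Q(R) = -4 - 2*R (Q(R) = ((R + 1)*(-4) + R) + R = ((1 + R)*(-4) + R) + R = ((-4 - 4*R) + R) + R = (-4 - 3*R) + R = -4 - 2*R)
((-6 + 5)*(1/1) + 327)*Q(-4) = ((-6 + 5)*(1/1) + 327)*(-4 - 2*(-4)) = (-1 + 327)*(-4 + 8) = (-1*1 + 327)*4 = (-1 + 327)*4 = 326*4 = 1304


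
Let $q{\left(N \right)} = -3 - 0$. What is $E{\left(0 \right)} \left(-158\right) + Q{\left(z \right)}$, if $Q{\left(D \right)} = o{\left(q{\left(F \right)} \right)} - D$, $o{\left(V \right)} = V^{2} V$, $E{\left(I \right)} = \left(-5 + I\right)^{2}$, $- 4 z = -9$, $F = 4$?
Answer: $- \frac{15917}{4} \approx -3979.3$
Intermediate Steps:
$z = \frac{9}{4}$ ($z = \left(- \frac{1}{4}\right) \left(-9\right) = \frac{9}{4} \approx 2.25$)
$q{\left(N \right)} = -3$ ($q{\left(N \right)} = -3 + 0 = -3$)
$o{\left(V \right)} = V^{3}$
$Q{\left(D \right)} = -27 - D$ ($Q{\left(D \right)} = \left(-3\right)^{3} - D = -27 - D$)
$E{\left(0 \right)} \left(-158\right) + Q{\left(z \right)} = \left(-5 + 0\right)^{2} \left(-158\right) - \frac{117}{4} = \left(-5\right)^{2} \left(-158\right) - \frac{117}{4} = 25 \left(-158\right) - \frac{117}{4} = -3950 - \frac{117}{4} = - \frac{15917}{4}$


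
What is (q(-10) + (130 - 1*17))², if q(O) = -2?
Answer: 12321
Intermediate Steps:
(q(-10) + (130 - 1*17))² = (-2 + (130 - 1*17))² = (-2 + (130 - 17))² = (-2 + 113)² = 111² = 12321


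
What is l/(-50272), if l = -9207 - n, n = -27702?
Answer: -18495/50272 ≈ -0.36790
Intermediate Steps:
l = 18495 (l = -9207 - 1*(-27702) = -9207 + 27702 = 18495)
l/(-50272) = 18495/(-50272) = 18495*(-1/50272) = -18495/50272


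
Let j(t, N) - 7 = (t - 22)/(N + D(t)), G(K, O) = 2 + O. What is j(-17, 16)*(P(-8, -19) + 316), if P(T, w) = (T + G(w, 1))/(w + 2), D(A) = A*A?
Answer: 11270192/5185 ≈ 2173.6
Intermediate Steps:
D(A) = A**2
j(t, N) = 7 + (-22 + t)/(N + t**2) (j(t, N) = 7 + (t - 22)/(N + t**2) = 7 + (-22 + t)/(N + t**2))
P(T, w) = (3 + T)/(2 + w) (P(T, w) = (T + (2 + 1))/(w + 2) = (T + 3)/(2 + w) = (3 + T)/(2 + w))
j(-17, 16)*(P(-8, -19) + 316) = ((-22 - 17 + 7*16 + 7*(-17)**2)/(16 + (-17)**2))*((3 - 8)/(2 - 19) + 316) = ((-22 - 17 + 112 + 7*289)/(16 + 289))*(-5/(-17) + 316) = ((-22 - 17 + 112 + 2023)/305)*(-1/17*(-5) + 316) = ((1/305)*2096)*(5/17 + 316) = (2096/305)*(5377/17) = 11270192/5185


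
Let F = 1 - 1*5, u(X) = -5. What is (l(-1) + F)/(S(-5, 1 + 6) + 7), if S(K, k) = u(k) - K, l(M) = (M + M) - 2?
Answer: -8/7 ≈ -1.1429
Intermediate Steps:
l(M) = -2 + 2*M (l(M) = 2*M - 2 = -2 + 2*M)
F = -4 (F = 1 - 5 = -4)
S(K, k) = -5 - K
(l(-1) + F)/(S(-5, 1 + 6) + 7) = ((-2 + 2*(-1)) - 4)/((-5 - 1*(-5)) + 7) = ((-2 - 2) - 4)/((-5 + 5) + 7) = (-4 - 4)/(0 + 7) = -8/7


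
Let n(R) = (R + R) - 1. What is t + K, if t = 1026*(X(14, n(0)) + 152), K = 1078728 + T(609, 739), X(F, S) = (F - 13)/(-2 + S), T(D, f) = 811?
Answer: 1235149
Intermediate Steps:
n(R) = -1 + 2*R (n(R) = 2*R - 1 = -1 + 2*R)
X(F, S) = (-13 + F)/(-2 + S)
K = 1079539 (K = 1078728 + 811 = 1079539)
t = 155610 (t = 1026*((-13 + 14)/(-2 + (-1 + 2*0)) + 152) = 1026*(1/(-2 + (-1 + 0)) + 152) = 1026*(1/(-2 - 1) + 152) = 1026*(1/(-3) + 152) = 1026*(-1/3*1 + 152) = 1026*(-1/3 + 152) = 1026*(455/3) = 155610)
t + K = 155610 + 1079539 = 1235149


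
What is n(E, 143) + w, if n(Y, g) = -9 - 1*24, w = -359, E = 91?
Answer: -392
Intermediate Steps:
n(Y, g) = -33 (n(Y, g) = -9 - 24 = -33)
n(E, 143) + w = -33 - 359 = -392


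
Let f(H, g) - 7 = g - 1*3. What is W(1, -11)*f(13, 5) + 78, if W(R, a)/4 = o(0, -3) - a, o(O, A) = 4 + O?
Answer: 618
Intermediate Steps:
f(H, g) = 4 + g (f(H, g) = 7 + (g - 1*3) = 7 + (g - 3) = 7 + (-3 + g) = 4 + g)
W(R, a) = 16 - 4*a (W(R, a) = 4*((4 + 0) - a) = 4*(4 - a) = 16 - 4*a)
W(1, -11)*f(13, 5) + 78 = (16 - 4*(-11))*(4 + 5) + 78 = (16 + 44)*9 + 78 = 60*9 + 78 = 540 + 78 = 618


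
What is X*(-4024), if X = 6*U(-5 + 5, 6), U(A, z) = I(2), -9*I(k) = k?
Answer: 16096/3 ≈ 5365.3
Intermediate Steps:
I(k) = -k/9
U(A, z) = -2/9 (U(A, z) = -1/9*2 = -2/9)
X = -4/3 (X = 6*(-2/9) = -4/3 ≈ -1.3333)
X*(-4024) = -4/3*(-4024) = 16096/3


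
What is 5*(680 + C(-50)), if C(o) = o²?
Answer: 15900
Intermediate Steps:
5*(680 + C(-50)) = 5*(680 + (-50)²) = 5*(680 + 2500) = 5*3180 = 15900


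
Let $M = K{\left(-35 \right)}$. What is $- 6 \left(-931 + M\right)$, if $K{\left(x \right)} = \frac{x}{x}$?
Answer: $5580$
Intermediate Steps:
$K{\left(x \right)} = 1$
$M = 1$
$- 6 \left(-931 + M\right) = - 6 \left(-931 + 1\right) = \left(-6\right) \left(-930\right) = 5580$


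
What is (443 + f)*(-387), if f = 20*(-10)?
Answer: -94041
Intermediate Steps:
f = -200
(443 + f)*(-387) = (443 - 200)*(-387) = 243*(-387) = -94041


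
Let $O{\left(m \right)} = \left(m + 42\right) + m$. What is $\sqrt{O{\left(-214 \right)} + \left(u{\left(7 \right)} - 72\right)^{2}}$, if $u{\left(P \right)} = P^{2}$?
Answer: $\sqrt{143} \approx 11.958$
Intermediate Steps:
$O{\left(m \right)} = 42 + 2 m$ ($O{\left(m \right)} = \left(42 + m\right) + m = 42 + 2 m$)
$\sqrt{O{\left(-214 \right)} + \left(u{\left(7 \right)} - 72\right)^{2}} = \sqrt{\left(42 + 2 \left(-214\right)\right) + \left(7^{2} - 72\right)^{2}} = \sqrt{\left(42 - 428\right) + \left(49 - 72\right)^{2}} = \sqrt{-386 + \left(-23\right)^{2}} = \sqrt{-386 + 529} = \sqrt{143}$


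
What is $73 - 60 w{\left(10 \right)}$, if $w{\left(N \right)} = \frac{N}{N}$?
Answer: $13$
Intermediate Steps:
$w{\left(N \right)} = 1$
$73 - 60 w{\left(10 \right)} = 73 - 60 = 13$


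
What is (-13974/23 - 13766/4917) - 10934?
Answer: -1305563770/113091 ≈ -11544.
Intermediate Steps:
(-13974/23 - 13766/4917) - 10934 = -69026776/113091 - 10934 = -1305563770/113091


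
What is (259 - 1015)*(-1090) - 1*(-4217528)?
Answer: 5041568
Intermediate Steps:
(259 - 1015)*(-1090) - 1*(-4217528) = -756*(-1090) + 4217528 = 824040 + 4217528 = 5041568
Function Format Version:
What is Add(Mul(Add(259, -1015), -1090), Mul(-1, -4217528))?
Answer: 5041568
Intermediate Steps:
Add(Mul(Add(259, -1015), -1090), Mul(-1, -4217528)) = Add(Mul(-756, -1090), 4217528) = Add(824040, 4217528) = 5041568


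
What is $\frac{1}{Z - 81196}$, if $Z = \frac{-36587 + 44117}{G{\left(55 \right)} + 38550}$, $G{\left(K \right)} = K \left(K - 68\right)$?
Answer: $- \frac{7567}{614408626} \approx -1.2316 \cdot 10^{-5}$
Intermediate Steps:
$G{\left(K \right)} = K \left(-68 + K\right)$
$Z = \frac{1506}{7567}$ ($Z = \frac{-36587 + 44117}{55 \left(-68 + 55\right) + 38550} = \frac{7530}{55 \left(-13\right) + 38550} = \frac{7530}{-715 + 38550} = \frac{7530}{37835} = 7530 \cdot \frac{1}{37835} = \frac{1506}{7567} \approx 0.19902$)
$\frac{1}{Z - 81196} = \frac{1}{\frac{1506}{7567} - 81196} = \frac{1}{- \frac{614408626}{7567}} = - \frac{7567}{614408626}$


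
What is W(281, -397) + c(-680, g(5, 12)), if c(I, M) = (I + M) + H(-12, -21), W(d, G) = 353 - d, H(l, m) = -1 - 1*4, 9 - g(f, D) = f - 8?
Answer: -601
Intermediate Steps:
g(f, D) = 17 - f (g(f, D) = 9 - (f - 8) = 9 - (-8 + f) = 9 + (8 - f) = 17 - f)
H(l, m) = -5 (H(l, m) = -1 - 4 = -5)
c(I, M) = -5 + I + M (c(I, M) = (I + M) - 5 = -5 + I + M)
W(281, -397) + c(-680, g(5, 12)) = (353 - 1*281) + (-5 - 680 + (17 - 1*5)) = (353 - 281) + (-5 - 680 + (17 - 5)) = 72 + (-5 - 680 + 12) = 72 - 673 = -601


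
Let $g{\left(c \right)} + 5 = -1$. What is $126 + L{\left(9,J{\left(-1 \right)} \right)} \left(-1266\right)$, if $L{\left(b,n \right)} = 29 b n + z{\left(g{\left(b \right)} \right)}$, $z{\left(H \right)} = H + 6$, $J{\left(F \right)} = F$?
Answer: $330552$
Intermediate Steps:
$g{\left(c \right)} = -6$ ($g{\left(c \right)} = -5 - 1 = -6$)
$z{\left(H \right)} = 6 + H$
$L{\left(b,n \right)} = 29 b n$ ($L{\left(b,n \right)} = 29 b n + \left(6 - 6\right) = 29 b n + 0 = 29 b n$)
$126 + L{\left(9,J{\left(-1 \right)} \right)} \left(-1266\right) = 126 + 29 \cdot 9 \left(-1\right) \left(-1266\right) = 126 - -330426 = 126 + 330426 = 330552$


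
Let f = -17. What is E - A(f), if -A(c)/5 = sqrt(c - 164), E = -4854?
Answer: -4854 + 5*I*sqrt(181) ≈ -4854.0 + 67.268*I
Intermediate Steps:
A(c) = -5*sqrt(-164 + c) (A(c) = -5*sqrt(c - 164) = -5*sqrt(-164 + c))
E - A(f) = -4854 - (-5)*sqrt(-164 - 17) = -4854 - (-5)*sqrt(-181) = -4854 - (-5)*I*sqrt(181) = -4854 + 5*I*sqrt(181)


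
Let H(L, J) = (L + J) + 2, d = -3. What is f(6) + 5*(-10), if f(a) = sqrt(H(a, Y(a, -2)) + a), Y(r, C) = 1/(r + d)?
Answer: -50 + sqrt(129)/3 ≈ -46.214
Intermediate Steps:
Y(r, C) = 1/(-3 + r) (Y(r, C) = 1/(r - 3) = 1/(-3 + r))
H(L, J) = 2 + J + L (H(L, J) = (J + L) + 2 = 2 + J + L)
f(a) = sqrt(2 + 1/(-3 + a) + 2*a) (f(a) = sqrt((2 + 1/(-3 + a) + a) + a) = sqrt((2 + a + 1/(-3 + a)) + a) = sqrt(2 + 1/(-3 + a) + 2*a))
f(6) + 5*(-10) = sqrt((-5 - 4*6 + 2*6**2)/(-3 + 6)) + 5*(-10) = sqrt((-5 - 24 + 2*36)/3) - 50 = sqrt((-5 - 24 + 72)/3) - 50 = sqrt((1/3)*43) - 50 = sqrt(43/3) - 50 = sqrt(129)/3 - 50 = -50 + sqrt(129)/3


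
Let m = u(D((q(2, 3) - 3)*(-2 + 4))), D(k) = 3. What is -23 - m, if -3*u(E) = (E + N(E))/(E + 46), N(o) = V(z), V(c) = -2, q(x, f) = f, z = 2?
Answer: -3380/147 ≈ -22.993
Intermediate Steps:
N(o) = -2
u(E) = -(-2 + E)/(3*(46 + E)) (u(E) = -(E - 2)/(3*(E + 46)) = -(-2 + E)/(3*(46 + E)))
m = -1/147 (m = (2 - 1*3)/(3*(46 + 3)) = (1/3)*(2 - 3)/49 = (1/3)*(1/49)*(-1) = -1/147 ≈ -0.0068027)
-23 - m = -23 - 1*(-1/147) = -23 + 1/147 = -3380/147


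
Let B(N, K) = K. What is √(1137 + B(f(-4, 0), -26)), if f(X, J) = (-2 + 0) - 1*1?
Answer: √1111 ≈ 33.332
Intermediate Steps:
f(X, J) = -3 (f(X, J) = -2 - 1 = -3)
√(1137 + B(f(-4, 0), -26)) = √(1137 - 26) = √1111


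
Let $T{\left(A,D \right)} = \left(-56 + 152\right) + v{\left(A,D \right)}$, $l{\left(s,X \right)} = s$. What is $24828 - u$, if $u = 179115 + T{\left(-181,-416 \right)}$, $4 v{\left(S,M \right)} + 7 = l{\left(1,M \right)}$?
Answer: $- \frac{308763}{2} \approx -1.5438 \cdot 10^{5}$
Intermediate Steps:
$v{\left(S,M \right)} = - \frac{3}{2}$ ($v{\left(S,M \right)} = - \frac{7}{4} + \frac{1}{4} \cdot 1 = - \frac{7}{4} + \frac{1}{4} = - \frac{3}{2}$)
$T{\left(A,D \right)} = \frac{189}{2}$ ($T{\left(A,D \right)} = \left(-56 + 152\right) - \frac{3}{2} = 96 - \frac{3}{2} = \frac{189}{2}$)
$u = \frac{358419}{2}$ ($u = 179115 + \frac{189}{2} = \frac{358419}{2} \approx 1.7921 \cdot 10^{5}$)
$24828 - u = 24828 - \frac{358419}{2} = - \frac{308763}{2}$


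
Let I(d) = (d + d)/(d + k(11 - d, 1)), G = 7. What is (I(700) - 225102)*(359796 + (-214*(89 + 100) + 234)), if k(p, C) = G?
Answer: -7265774837568/101 ≈ -7.1938e+10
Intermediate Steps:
k(p, C) = 7
I(d) = 2*d/(7 + d) (I(d) = (d + d)/(d + 7) = (2*d)/(7 + d) = 2*d/(7 + d))
(I(700) - 225102)*(359796 + (-214*(89 + 100) + 234)) = (2*700/(7 + 700) - 225102)*(359796 + (-214*(89 + 100) + 234)) = (2*700/707 - 225102)*(359796 + (-214*189 + 234)) = (2*700*(1/707) - 225102)*(359796 + (-40446 + 234)) = (200/101 - 225102)*(359796 - 40212) = -22735102/101*319584 = -7265774837568/101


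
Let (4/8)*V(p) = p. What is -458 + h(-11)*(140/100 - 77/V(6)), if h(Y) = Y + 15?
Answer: -7171/15 ≈ -478.07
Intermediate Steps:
h(Y) = 15 + Y
V(p) = 2*p
-458 + h(-11)*(140/100 - 77/V(6)) = -458 + (15 - 11)*(140/100 - 77/(2*6)) = -458 + 4*(140*(1/100) - 77/12) = -458 + 4*(7/5 - 77*1/12) = -458 + 4*(7/5 - 77/12) = -458 + 4*(-301/60) = -458 - 301/15 = -7171/15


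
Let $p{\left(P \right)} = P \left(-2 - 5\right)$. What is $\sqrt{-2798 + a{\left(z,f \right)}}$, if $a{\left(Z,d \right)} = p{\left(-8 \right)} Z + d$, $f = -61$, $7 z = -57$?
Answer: $i \sqrt{3315} \approx 57.576 i$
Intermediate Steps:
$z = - \frac{57}{7}$ ($z = \frac{1}{7} \left(-57\right) = - \frac{57}{7} \approx -8.1429$)
$p{\left(P \right)} = - 7 P$ ($p{\left(P \right)} = P \left(-7\right) = - 7 P$)
$a{\left(Z,d \right)} = d + 56 Z$ ($a{\left(Z,d \right)} = \left(-7\right) \left(-8\right) Z + d = 56 Z + d = d + 56 Z$)
$\sqrt{-2798 + a{\left(z,f \right)}} = \sqrt{-2798 + \left(-61 + 56 \left(- \frac{57}{7}\right)\right)} = \sqrt{-2798 - 517} = \sqrt{-3315} = i \sqrt{3315}$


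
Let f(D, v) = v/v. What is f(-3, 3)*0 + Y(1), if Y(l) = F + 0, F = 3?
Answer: 3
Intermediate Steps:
Y(l) = 3 (Y(l) = 3 + 0 = 3)
f(D, v) = 1
f(-3, 3)*0 + Y(1) = 1*0 + 3 = 0 + 3 = 3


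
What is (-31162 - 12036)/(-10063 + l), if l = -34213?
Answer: 21599/22138 ≈ 0.97565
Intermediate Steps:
(-31162 - 12036)/(-10063 + l) = (-31162 - 12036)/(-10063 - 34213) = -43198/(-44276) = -43198*(-1/44276) = 21599/22138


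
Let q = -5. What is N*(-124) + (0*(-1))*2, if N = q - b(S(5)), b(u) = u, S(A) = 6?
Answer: 1364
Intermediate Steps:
N = -11 (N = -5 - 1*6 = -5 - 6 = -11)
N*(-124) + (0*(-1))*2 = -11*(-124) + (0*(-1))*2 = 1364 + 0*2 = 1364 + 0 = 1364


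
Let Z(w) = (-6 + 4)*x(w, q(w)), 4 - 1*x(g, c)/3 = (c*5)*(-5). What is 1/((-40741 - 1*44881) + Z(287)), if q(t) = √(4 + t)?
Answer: -42823/3664344908 + 75*√291/3664344908 ≈ -1.1337e-5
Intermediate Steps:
x(g, c) = 12 + 75*c (x(g, c) = 12 - 3*c*5*(-5) = 12 - 3*5*c*(-5) = 12 - (-75)*c = 12 + 75*c)
Z(w) = -24 - 150*√(4 + w) (Z(w) = (-6 + 4)*(12 + 75*√(4 + w)) = -2*(12 + 75*√(4 + w)) = -24 - 150*√(4 + w))
1/((-40741 - 1*44881) + Z(287)) = 1/((-40741 - 1*44881) + (-24 - 150*√(4 + 287))) = 1/((-40741 - 44881) + (-24 - 150*√291)) = 1/(-85622 + (-24 - 150*√291)) = 1/(-85646 - 150*√291)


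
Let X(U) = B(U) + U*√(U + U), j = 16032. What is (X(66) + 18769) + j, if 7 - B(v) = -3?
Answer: 34811 + 132*√33 ≈ 35569.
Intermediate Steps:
B(v) = 10 (B(v) = 7 - 1*(-3) = 7 + 3 = 10)
X(U) = 10 + √2*U^(3/2) (X(U) = 10 + U*√(U + U) = 10 + U*√(2*U) = 10 + U*(√2*√U) = 10 + √2*U^(3/2))
(X(66) + 18769) + j = ((10 + √2*66^(3/2)) + 18769) + 16032 = ((10 + √2*(66*√66)) + 18769) + 16032 = ((10 + 132*√33) + 18769) + 16032 = (18779 + 132*√33) + 16032 = 34811 + 132*√33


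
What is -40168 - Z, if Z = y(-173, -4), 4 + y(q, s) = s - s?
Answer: -40164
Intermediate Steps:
y(q, s) = -4 (y(q, s) = -4 + (s - s) = -4 + 0 = -4)
Z = -4
-40168 - Z = -40168 - 1*(-4) = -40168 + 4 = -40164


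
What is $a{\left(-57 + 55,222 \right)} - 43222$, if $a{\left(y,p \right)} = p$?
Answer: $-43000$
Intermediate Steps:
$a{\left(-57 + 55,222 \right)} - 43222 = 222 - 43222 = -43000$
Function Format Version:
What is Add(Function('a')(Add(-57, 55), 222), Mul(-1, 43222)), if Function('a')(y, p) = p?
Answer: -43000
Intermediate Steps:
Add(Function('a')(Add(-57, 55), 222), Mul(-1, 43222)) = Add(222, Mul(-1, 43222)) = Add(222, -43222) = -43000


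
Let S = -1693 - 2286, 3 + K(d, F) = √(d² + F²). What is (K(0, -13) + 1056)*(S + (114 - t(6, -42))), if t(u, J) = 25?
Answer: -4146740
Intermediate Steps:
K(d, F) = -3 + √(F² + d²) (K(d, F) = -3 + √(d² + F²) = -3 + √(F² + d²))
S = -3979
(K(0, -13) + 1056)*(S + (114 - t(6, -42))) = ((-3 + √((-13)² + 0²)) + 1056)*(-3979 + (114 - 1*25)) = ((-3 + √(169 + 0)) + 1056)*(-3979 + (114 - 25)) = ((-3 + √169) + 1056)*(-3979 + 89) = ((-3 + 13) + 1056)*(-3890) = (10 + 1056)*(-3890) = 1066*(-3890) = -4146740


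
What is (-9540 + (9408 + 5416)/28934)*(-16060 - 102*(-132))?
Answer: 21074597984/851 ≈ 2.4765e+7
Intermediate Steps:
(-9540 + (9408 + 5416)/28934)*(-16060 - 102*(-132)) = (-9540 + 14824*(1/28934))*(-16060 + 13464) = (-9540 + 436/851)*(-2596) = -8118104/851*(-2596) = 21074597984/851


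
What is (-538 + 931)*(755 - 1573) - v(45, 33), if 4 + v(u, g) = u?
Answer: -321515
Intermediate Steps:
v(u, g) = -4 + u
(-538 + 931)*(755 - 1573) - v(45, 33) = (-538 + 931)*(755 - 1573) - (-4 + 45) = 393*(-818) - 1*41 = -321474 - 41 = -321515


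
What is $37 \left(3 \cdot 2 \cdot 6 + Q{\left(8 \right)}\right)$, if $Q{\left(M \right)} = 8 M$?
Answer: $3700$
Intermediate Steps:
$37 \left(3 \cdot 2 \cdot 6 + Q{\left(8 \right)}\right) = 37 \left(3 \cdot 2 \cdot 6 + 8 \cdot 8\right) = 37 \left(6 \cdot 6 + 64\right) = 37 \left(36 + 64\right) = 37 \cdot 100 = 3700$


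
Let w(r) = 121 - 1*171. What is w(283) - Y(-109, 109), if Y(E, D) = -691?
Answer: 641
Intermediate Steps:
w(r) = -50 (w(r) = 121 - 171 = -50)
w(283) - Y(-109, 109) = -50 - 1*(-691) = -50 + 691 = 641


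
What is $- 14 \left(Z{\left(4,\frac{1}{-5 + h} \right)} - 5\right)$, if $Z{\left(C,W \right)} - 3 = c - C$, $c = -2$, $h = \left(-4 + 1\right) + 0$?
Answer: $112$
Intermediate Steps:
$h = -3$ ($h = -3 + 0 = -3$)
$Z{\left(C,W \right)} = 1 - C$ ($Z{\left(C,W \right)} = 3 - \left(2 + C\right) = 1 - C$)
$- 14 \left(Z{\left(4,\frac{1}{-5 + h} \right)} - 5\right) = - 14 \left(\left(1 - 4\right) - 5\right) = - 14 \left(-3 - 5\right) = \left(-14\right) \left(-8\right) = 112$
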